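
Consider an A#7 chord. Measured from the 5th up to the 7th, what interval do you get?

m3

A#7 is spelled A#–C##–E#–G#.
5th = E#; 7th = G#.
3 letter names make it a third; at 3 semitones (a half step narrower than major) the quality is minor.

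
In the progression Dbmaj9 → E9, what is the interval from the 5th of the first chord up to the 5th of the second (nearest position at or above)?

Dbmaj9 has Ab as its 5th, and E9 has B as its 5th.
2 letter names make it a second; at 3 semitones (a half step wider than major) the quality is augmented.

augmented second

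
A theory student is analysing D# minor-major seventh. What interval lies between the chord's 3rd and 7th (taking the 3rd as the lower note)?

D#m(maj7) is spelled D#, F#, A#, C##.
3rd = F#; 7th = C##.
5 letter names make it a fifth; at 8 semitones (a half step wider than perfect) the quality is augmented.

augmented fifth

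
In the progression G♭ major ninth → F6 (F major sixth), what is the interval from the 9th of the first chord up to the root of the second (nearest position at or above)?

major 6th

G♭ major ninth has A♭ as its 9th, and F6 (F major sixth) has F as its root.
A♭ up to F spans 6 letter names and 9 semitones — a major sixth.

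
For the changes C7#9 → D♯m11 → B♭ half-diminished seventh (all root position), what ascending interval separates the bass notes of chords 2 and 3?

The roots are D♯ and B♭.
From D♯ to B♭: 7 semitones over a sixth = diminished.

diminished sixth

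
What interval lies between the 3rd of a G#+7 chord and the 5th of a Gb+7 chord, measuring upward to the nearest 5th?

G#+7 has B# as its 3rd, and Gb+7 has D as its 5th.
3 letter names make it a third; at 2 semitones (a whole step narrower than major) the quality is diminished.

diminished third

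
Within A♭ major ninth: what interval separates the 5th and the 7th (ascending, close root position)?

A♭ major ninth: A♭, C, E♭, G, B♭.
The 5th is E♭ and the 7th is G.
Counting 3 letters and 4 half steps from E♭ gives a major third.

major third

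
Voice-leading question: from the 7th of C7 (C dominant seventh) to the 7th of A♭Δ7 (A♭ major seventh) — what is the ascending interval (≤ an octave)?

C7 (C dominant seventh) has B♭ as its 7th, and A♭Δ7 (A♭ major seventh) has G as its 7th.
From B♭ to G is 9 semitones, exactly the major sixth.

major sixth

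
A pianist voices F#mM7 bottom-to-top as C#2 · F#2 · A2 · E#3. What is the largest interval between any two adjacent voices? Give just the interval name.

augmented fifth

Adjacent intervals: C#2→F#2 = perfect fourth; F#2→A2 = minor third; A2→E#3 = augmented fifth.
The largest is A2 to E#3, an augmented fifth (8 semitones).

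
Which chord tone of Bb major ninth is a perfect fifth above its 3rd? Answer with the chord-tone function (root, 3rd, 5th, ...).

The chord tones of Bbmaj9 are Bb-D-F-A-C.
The 3rd is D. A perfect fifth above D is A.
A is the chord's 7th.

7th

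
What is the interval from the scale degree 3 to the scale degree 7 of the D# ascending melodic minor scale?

D# melodic minor: D# E# F# G# A# B# C##.
Scale degree 3 = F#; degree 7 = C##.
From F# to C##: 8 semitones over a fifth = augmented.

A5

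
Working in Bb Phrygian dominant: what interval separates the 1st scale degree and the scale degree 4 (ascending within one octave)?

Bb phrygian dominant: Bb Cb D Eb F Gb Ab.
So we need the interval from Bb up to Eb.
Bb up to Eb spans 4 letter names and 5 semitones — a perfect fourth.

perfect fourth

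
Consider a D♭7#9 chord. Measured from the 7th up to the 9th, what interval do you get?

augmented third

D♭7#9 (D♭ dominant seventh sharp nine): D♭, F, A♭, C♭, E.
7th = C♭; 9th = E.
C♭ up to E is 5 semitones, a half step wider than a major third, so the interval is augmented.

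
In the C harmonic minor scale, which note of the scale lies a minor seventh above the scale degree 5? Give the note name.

The scale is C D Eb F G Ab B.
The scale degree 5 is G; a minor seventh above that is F — scale degree 4.

F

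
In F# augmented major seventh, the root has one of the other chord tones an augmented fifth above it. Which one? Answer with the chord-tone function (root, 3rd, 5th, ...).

Spelling the chord: F#-A#-C##-E#.
The root is F#. An augmented fifth above F# is C##.
C## is the chord's 5th.

5th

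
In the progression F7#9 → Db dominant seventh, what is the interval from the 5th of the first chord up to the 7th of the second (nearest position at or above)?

diminished 8th

The 5th of F7#9 is C; the 7th of Db dominant seventh is Cb.
8 letter names make it an octave; at 11 semitones (a half step narrower than perfect) the quality is diminished.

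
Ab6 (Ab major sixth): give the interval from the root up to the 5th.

perfect fifth

The chord tones of Ab6 are Ab-C-Eb-F.
So we need the interval from Ab up to Eb.
Ab up to Eb spans 5 letter names and 7 semitones — a perfect fifth.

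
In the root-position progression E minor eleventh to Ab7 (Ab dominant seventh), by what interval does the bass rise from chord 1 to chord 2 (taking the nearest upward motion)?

The roots are E and Ab.
4 letter names make it a fourth; at 4 semitones (a half step narrower than perfect) the quality is diminished.

diminished fourth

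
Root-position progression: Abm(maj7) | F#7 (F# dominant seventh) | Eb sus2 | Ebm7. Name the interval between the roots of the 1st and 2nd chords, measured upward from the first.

augmented 6th

The roots are Ab and F#.
From Ab to F#: 10 semitones over a sixth = augmented.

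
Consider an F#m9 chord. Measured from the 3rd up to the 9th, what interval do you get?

M7

F#m9 is spelled F#-A-C#-E-G#.
That puts A below G#.
From A to G# is 11 semitones, exactly the major seventh.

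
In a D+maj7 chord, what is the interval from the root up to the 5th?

augmented 5th

The chord tones of D+maj7 (D augmented major seventh) are D-F#-A#-C#.
The root is D and the 5th is A#.
5 letter names make it a fifth; at 8 semitones (a half step wider than perfect) the quality is augmented.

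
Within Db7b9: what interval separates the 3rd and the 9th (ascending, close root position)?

Db7b9 is spelled Db-F-Ab-Cb-Ebb.
The 3rd is F and the 9th is Ebb.
From F to Ebb: 9 semitones over a seventh = diminished.

d7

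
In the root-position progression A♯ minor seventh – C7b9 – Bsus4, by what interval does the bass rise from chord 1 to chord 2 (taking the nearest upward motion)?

diminished third

The roots are A♯ and C.
A♯ up to C is 2 semitones, a whole step narrower than a major third, so the interval is diminished.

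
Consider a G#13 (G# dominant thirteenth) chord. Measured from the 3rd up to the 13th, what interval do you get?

The chord tones of G#13 are G#-B#-D#-F#-A#-E#.
3rd = B#; 13th = E#.
From B# to E# is 17 semitones, exactly the perfect eleventh.

perfect eleventh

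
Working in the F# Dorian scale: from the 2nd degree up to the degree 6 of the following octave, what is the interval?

perfect twelfth

Spelling the F# Dorian scale: F# G# A B C# D# E.
2nd degree = G#; 6th scale degree (up an octave) = D#.
Counting 12 letters and 19 half steps from G# gives a perfect twelfth.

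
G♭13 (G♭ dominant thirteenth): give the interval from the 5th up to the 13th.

G♭13 (G♭ dominant thirteenth): G♭-B♭-D♭-F♭-A♭-E♭.
The 5th is D♭ and the 13th is E♭.
From D♭ to E♭ is 14 semitones, exactly the major ninth.

major 9th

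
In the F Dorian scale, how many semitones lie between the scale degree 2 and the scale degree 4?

The scale is F G Ab Bb C D Eb.
G up to Bb is a minor third — 3 semitones.

3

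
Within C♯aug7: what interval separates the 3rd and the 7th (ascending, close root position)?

The chord tones of C♯7#5 are C♯, E♯, G𝄪, B.
The 3rd is E♯ and the 7th is B.
E♯ up to B is 6 semitones, a half step narrower than a perfect fifth, so the interval is diminished.
This 3–7 tritone is the characteristic tension at the heart of the dominant sound.

d5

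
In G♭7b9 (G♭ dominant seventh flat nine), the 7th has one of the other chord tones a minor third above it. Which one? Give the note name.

The chord tones of G♭7b9 (G♭ dominant seventh flat nine) are G♭ B♭ D♭ F♭ A𝄫.
The 7th is F♭. A minor third above F♭ is A𝄫.
A𝄫 is the chord's 9th.

Abb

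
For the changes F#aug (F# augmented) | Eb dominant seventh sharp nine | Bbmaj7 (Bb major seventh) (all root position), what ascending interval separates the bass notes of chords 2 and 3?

The roots are Eb and Bb.
From Eb to Bb is 7 semitones, exactly the perfect fifth.

perfect fifth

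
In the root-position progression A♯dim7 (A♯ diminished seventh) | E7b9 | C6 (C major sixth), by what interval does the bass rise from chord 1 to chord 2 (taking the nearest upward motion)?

The roots are A♯ and E.
A♯ up to E is 6 semitones, a half step narrower than a perfect fifth, so the interval is diminished.

diminished fifth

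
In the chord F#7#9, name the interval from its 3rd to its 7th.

F#7#9 is spelled F#-A#-C#-E-G##.
3rd = A#; 7th = E.
5 letter names make it a fifth; at 6 semitones (a half step narrower than perfect) the quality is diminished.

d5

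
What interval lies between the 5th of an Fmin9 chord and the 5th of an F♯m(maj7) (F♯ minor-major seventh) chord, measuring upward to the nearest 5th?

augmented 1st

Fmin9 has C as its 5th, and F♯m(maj7) (F♯ minor-major seventh) has C♯ as its 5th.
From C to C♯: 1 semitone over a unison = augmented.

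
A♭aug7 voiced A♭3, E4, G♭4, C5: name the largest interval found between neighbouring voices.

augmented 5th

Adjacent intervals: A♭3→E4 = augmented fifth; E4→G♭4 = diminished third; G♭4→C5 = augmented fourth.
The largest is A♭3 to E4, an augmented fifth (8 semitones).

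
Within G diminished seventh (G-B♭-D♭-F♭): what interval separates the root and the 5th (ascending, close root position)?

diminished 5th

Root = G; 5th = D♭.
From G to D♭: 6 semitones over a fifth = diminished.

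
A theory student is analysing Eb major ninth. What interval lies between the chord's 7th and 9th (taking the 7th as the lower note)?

Ebmaj9 is spelled Eb-G-Bb-D-F.
That puts D below F.
3 letter names make it a third; at 3 semitones (a half step narrower than major) the quality is minor.

minor 3rd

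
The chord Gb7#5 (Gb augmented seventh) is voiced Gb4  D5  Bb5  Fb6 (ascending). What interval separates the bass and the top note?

minor fourteenth

The outer voices are Gb4 and Fb6.
From Gb to Fb: 22 semitones over a fourteenth = minor.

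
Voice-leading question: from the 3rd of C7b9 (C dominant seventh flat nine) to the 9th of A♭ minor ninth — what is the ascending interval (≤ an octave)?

C7b9 (C dominant seventh flat nine) has E as its 3rd, and A♭ minor ninth has B♭ as its 9th.
5 letter names make it a fifth; at 6 semitones (a half step narrower than perfect) the quality is diminished.

diminished fifth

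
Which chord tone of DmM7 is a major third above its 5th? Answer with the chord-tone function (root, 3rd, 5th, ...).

The chord tones of DmM7 are D F A C#.
The 5th is A. A major third above A is C#.
C# is the chord's 7th.

7th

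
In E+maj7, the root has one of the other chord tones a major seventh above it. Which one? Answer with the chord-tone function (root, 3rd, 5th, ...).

7th

E+maj7 is spelled E G# B# D#.
The root is E. A major seventh above E is D#.
D# is the chord's 7th.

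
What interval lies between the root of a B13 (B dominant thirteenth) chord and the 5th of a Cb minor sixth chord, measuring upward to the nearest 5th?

B13 (B dominant thirteenth) has B as its root, and Cb minor sixth has Gb as its 5th.
6 letter names make it a sixth; at 7 semitones (a whole step narrower than major) the quality is diminished.

diminished 6th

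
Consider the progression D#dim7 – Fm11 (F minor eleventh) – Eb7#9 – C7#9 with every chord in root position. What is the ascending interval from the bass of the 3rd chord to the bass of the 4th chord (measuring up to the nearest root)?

The roots are Eb and C.
Eb up to C spans 6 letter names and 9 semitones — a major sixth.

M6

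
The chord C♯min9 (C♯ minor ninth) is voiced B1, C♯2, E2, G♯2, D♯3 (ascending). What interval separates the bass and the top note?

major tenth

The outer voices are B1 and D♯3.
Counting 10 letters and 16 half steps from B gives a major tenth.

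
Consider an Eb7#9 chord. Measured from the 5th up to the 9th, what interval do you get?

Eb7#9 is spelled Eb, G, Bb, Db, F#.
5th = Bb; 9th = F#.
Bb up to F# is 8 semitones, a half step wider than a perfect fifth, so the interval is augmented.

augmented fifth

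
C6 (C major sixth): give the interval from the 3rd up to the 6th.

perfect fourth

C6 is spelled C E G A.
That puts E below A.
E up to A spans 4 letter names and 5 semitones — a perfect fourth.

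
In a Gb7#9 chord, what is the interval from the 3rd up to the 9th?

Gb7#9: Gb Bb Db Fb A.
So we need the interval from Bb up to A.
Bb up to A spans 7 letter names and 11 semitones — a major seventh.

major seventh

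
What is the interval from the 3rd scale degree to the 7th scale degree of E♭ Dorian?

E♭ dorian: E♭ F G♭ A♭ B♭ C D♭.
3rd scale degree = G♭; degree 7 = D♭.
From G♭ to D♭ is 7 semitones, exactly the perfect fifth.

P5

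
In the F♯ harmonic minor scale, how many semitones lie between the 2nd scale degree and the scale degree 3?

1

The scale is F♯ G♯ A B C♯ D E♯.
G♯ up to A is a minor second — 1 semitone.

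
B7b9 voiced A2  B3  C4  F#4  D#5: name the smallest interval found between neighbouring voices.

m2

Adjacent intervals: A2→B3 = major ninth; B3→C4 = minor second; C4→F#4 = augmented fourth; F#4→D#5 = major sixth.
The smallest is B3 to C4, a minor second (1 semitone).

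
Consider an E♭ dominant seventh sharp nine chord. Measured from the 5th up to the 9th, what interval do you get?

augmented fifth

E♭ dominant seventh sharp nine: E♭, G, B♭, D♭, F♯.
So we need the interval from B♭ up to F♯.
B♭ up to F♯ is 8 semitones, a half step wider than a perfect fifth, so the interval is augmented.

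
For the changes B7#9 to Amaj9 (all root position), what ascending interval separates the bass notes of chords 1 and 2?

minor seventh

The roots are B and A.
From B to A: 10 semitones over a seventh = minor.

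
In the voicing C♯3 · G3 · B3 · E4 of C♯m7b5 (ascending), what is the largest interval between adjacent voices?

Adjacent intervals: C♯3→G3 = diminished fifth; G3→B3 = major third; B3→E4 = perfect fourth.
The largest is C♯3 to G3, a diminished fifth (6 semitones).

diminished fifth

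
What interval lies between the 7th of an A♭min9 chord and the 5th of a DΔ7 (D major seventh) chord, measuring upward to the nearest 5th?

The 7th of A♭min9 is G♭; the 5th of DΔ7 (D major seventh) is A.
From G♭ to A: 3 semitones over a second = augmented.

augmented second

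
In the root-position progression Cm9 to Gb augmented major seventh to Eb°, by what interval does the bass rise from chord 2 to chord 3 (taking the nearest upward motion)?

The roots are Gb and Eb.
From Gb to Eb is 9 semitones, exactly the major sixth.

major sixth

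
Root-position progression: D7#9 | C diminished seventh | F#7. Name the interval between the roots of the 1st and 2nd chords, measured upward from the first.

The roots are D and C.
From D to C: 10 semitones over a seventh = minor.

minor seventh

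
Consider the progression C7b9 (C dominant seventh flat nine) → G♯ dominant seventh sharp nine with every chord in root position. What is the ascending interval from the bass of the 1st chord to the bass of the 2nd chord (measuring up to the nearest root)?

augmented fifth

The roots are C and G♯.
C up to G♯ is 8 semitones, a half step wider than a perfect fifth, so the interval is augmented.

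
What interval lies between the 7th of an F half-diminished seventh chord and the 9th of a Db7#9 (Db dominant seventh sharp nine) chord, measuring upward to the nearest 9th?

augmented unison

The 7th of F half-diminished seventh is Eb; the 9th of Db7#9 (Db dominant seventh sharp nine) is E.
Eb up to E is 1 semitone, a half step wider than a perfect unison, so the interval is augmented.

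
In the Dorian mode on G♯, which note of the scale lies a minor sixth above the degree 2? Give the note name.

F#

The scale is G♯ A♯ B C♯ D♯ E♯ F♯.
The degree 2 is A♯; a minor sixth above that is F♯ — scale degree 7.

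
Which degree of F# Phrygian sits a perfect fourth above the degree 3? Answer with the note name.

The scale is F# G A B C# D E.
The degree 3 is A; a perfect fourth above that is D — scale degree 6.

D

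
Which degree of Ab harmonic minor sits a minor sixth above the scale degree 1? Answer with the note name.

The scale is Ab Bb Cb Db Eb Fb G.
The scale degree 1 is Ab; a minor sixth above that is Fb — scale degree 6.

Fb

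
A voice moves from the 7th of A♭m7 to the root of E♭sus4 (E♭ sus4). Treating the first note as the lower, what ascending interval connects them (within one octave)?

major sixth

The 7th of A♭m7 is G♭; the root of E♭sus4 (E♭ sus4) is E♭.
From G♭ to E♭ is 9 semitones, exactly the major sixth.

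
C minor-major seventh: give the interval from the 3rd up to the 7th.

Spelling the chord: C E♭ G B.
So we need the interval from E♭ up to B.
E♭ up to B is 8 semitones, a half step wider than a perfect fifth, so the interval is augmented.

augmented 5th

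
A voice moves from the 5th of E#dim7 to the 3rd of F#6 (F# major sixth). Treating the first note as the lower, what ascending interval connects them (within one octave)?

The 5th of E#dim7 is B; the 3rd of F#6 (F# major sixth) is A#.
B up to A# spans 7 letter names and 11 semitones — a major seventh.

major 7th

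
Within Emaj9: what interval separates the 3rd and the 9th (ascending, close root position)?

The chord tones of Emaj9 (E major ninth) are E-G#-B-D#-F#.
That puts G# below F#.
From G# to F#: 10 semitones over a seventh = minor.

minor 7th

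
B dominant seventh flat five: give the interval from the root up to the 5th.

Spelling the chord: B–D#–F–A.
That puts B below F.
B up to F is 6 semitones, a half step narrower than a perfect fifth, so the interval is diminished.

diminished fifth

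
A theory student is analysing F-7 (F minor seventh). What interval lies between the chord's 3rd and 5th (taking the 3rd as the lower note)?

Fmin7 (F minor seventh): F, Ab, C, Eb.
So we need the interval from Ab up to C.
Ab up to C spans 3 letter names and 4 semitones — a major third.

major third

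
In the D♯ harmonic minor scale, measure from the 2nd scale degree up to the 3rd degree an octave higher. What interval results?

D♯ harmonic minor: D♯ E♯ F♯ G♯ A♯ B C𝄪.
So we need the interval from E♯ up to F♯.
9 letter names make it a ninth; at 13 semitones (a half step narrower than major) the quality is minor.

m9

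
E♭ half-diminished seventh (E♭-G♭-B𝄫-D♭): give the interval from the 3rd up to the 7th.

3rd = G♭; 7th = D♭.
G♭ up to D♭ spans 5 letter names and 7 semitones — a perfect fifth.

perfect 5th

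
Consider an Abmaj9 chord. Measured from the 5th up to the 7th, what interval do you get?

major third

Abmaj9: Ab C Eb G Bb.
So we need the interval from Eb up to G.
From Eb to G is 4 semitones, exactly the major third.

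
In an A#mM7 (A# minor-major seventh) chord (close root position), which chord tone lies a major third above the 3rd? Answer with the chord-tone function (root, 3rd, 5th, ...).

The chord tones of A# minor-major seventh are A#, C#, E#, G##.
The 3rd is C#. A major third above C# is E#.
E# is the chord's 5th.

5th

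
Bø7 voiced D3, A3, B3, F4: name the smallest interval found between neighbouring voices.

Adjacent intervals: D3→A3 = perfect fifth; A3→B3 = major second; B3→F4 = diminished fifth.
The smallest is A3 to B3, a major second (2 semitones).

major 2nd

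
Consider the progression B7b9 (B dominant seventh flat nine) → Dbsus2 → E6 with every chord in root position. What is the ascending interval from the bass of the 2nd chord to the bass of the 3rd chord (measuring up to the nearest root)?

The roots are Db and E.
2 letter names make it a second; at 3 semitones (a half step wider than major) the quality is augmented.

augmented 2nd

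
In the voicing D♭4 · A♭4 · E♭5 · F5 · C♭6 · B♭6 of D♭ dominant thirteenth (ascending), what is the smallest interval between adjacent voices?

Adjacent intervals: D♭4→A♭4 = perfect fifth; A♭4→E♭5 = perfect fifth; E♭5→F5 = major second; F5→C♭6 = diminished fifth; C♭6→B♭6 = major seventh.
The smallest is E♭5 to F5, a major second (2 semitones).

major second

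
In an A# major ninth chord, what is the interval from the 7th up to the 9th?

minor third

The chord tones of A#maj9 are A#, C##, E#, G##, B#.
So we need the interval from G## up to B#.
G## up to B# is 3 semitones, a half step narrower than a major third, so the interval is minor.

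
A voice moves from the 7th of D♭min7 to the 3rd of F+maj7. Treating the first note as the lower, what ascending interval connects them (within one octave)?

augmented sixth

The 7th of D♭min7 is C♭; the 3rd of F+maj7 is A.
C♭ up to A is 10 semitones, a half step wider than a major sixth, so the interval is augmented.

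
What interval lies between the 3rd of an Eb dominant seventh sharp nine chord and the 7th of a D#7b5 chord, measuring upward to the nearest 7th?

The 3rd of Eb dominant seventh sharp nine is G; the 7th of D#7b5 is C#.
G up to C# is 6 semitones, a half step wider than a perfect fourth, so the interval is augmented.

augmented fourth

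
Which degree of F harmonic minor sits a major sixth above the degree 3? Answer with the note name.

The scale is F G Ab Bb C Db E.
The degree 3 is Ab; a major sixth above that is F — scale degree 1.

F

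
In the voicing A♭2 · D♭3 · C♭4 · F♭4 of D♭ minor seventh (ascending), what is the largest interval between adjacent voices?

minor seventh

Adjacent intervals: A♭2→D♭3 = perfect fourth; D♭3→C♭4 = minor seventh; C♭4→F♭4 = perfect fourth.
The largest is D♭3 to C♭4, a minor seventh (10 semitones).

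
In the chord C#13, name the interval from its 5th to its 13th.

major ninth

C#13 is spelled C#–E#–G#–B–D#–A#.
5th = G#; 13th = A#.
G# up to A# spans 9 letter names and 14 semitones — a major ninth.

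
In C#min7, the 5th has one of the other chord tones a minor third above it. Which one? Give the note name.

B

C#min7 is spelled C# E G# B.
The 5th is G#. A minor third above G# is B.
B is the chord's 7th.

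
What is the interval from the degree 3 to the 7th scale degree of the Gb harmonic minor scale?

Spelling the Gb harmonic minor scale: Gb Ab Bbb Cb Db Ebb F.
Degree 3 = Bbb; 7th scale degree = F.
From Bbb to F: 8 semitones over a fifth = augmented.

augmented fifth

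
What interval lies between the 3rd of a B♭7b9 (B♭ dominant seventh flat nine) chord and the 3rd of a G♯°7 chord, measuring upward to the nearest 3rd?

The 3rd of B♭7b9 (B♭ dominant seventh flat nine) is D; the 3rd of G♯°7 is B.
From D to B is 9 semitones, exactly the major sixth.

major 6th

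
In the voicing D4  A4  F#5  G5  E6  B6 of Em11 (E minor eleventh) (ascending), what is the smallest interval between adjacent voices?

minor second

Adjacent intervals: D4→A4 = perfect fifth; A4→F#5 = major sixth; F#5→G5 = minor second; G5→E6 = major sixth; E6→B6 = perfect fifth.
The smallest is F#5 to G5, a minor second (1 semitone).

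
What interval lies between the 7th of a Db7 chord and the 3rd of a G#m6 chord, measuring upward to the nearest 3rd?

augmented seventh

The 7th of Db7 is Cb; the 3rd of G#m6 is B.
From Cb to B: 12 semitones over a seventh = augmented.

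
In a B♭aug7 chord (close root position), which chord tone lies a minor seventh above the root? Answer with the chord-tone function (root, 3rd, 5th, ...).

B♭aug7 (B♭ augmented seventh) is spelled B♭ D F♯ A♭.
The root is B♭. A minor seventh above B♭ is A♭.
A♭ is the chord's 7th.

7th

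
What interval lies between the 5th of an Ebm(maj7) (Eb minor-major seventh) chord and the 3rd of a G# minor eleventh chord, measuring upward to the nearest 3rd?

augmented unison

The 5th of Ebm(maj7) (Eb minor-major seventh) is Bb; the 3rd of G# minor eleventh is B.
1 letter names make it a unison; at 1 semitone (a half step wider than perfect) the quality is augmented.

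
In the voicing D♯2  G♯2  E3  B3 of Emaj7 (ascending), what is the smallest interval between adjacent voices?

perfect fourth

Adjacent intervals: D♯2→G♯2 = perfect fourth; G♯2→E3 = minor sixth; E3→B3 = perfect fifth.
The smallest is D♯2 to G♯2, a perfect fourth (5 semitones).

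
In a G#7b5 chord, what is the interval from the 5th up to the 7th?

The chord tones of G#7b5 (G# dominant seventh flat five) are G# B# D F#.
The 5th is D and the 7th is F#.
D up to F# spans 3 letter names and 4 semitones — a major third.

M3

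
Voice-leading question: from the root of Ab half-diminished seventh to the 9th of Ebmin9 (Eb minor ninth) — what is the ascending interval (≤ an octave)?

The root of Ab half-diminished seventh is Ab; the 9th of Ebmin9 (Eb minor ninth) is F.
Counting 6 letters and 9 half steps from Ab gives a major sixth.

major sixth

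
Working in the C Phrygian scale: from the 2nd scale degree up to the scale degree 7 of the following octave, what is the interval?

major thirteenth

The scale runs C D♭ E♭ F G A♭ B♭.
So we need the interval from D♭ up to B♭.
D♭ up to B♭ spans 13 letter names and 21 semitones — a major thirteenth.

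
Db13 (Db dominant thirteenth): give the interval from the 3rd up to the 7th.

d5

Db13 is spelled Db–F–Ab–Cb–Eb–Bb.
That puts F below Cb.
F up to Cb is 6 semitones, a half step narrower than a perfect fifth, so the interval is diminished.
This 3–7 tritone is the characteristic tension at the heart of the dominant sound.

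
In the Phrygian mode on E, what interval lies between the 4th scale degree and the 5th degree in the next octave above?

Spelling the Phrygian mode on E: E F G A B C D.
That puts A below B.
A up to B spans 9 letter names and 14 semitones — a major ninth.

major ninth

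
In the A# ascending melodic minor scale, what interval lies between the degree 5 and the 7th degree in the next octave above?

A# melodic minor: A# B# C# D# E# F## G##.
The degree 5 is E# and the 7th scale degree (up an octave) is G##.
Counting 10 letters and 16 half steps from E# gives a major tenth.

major 10th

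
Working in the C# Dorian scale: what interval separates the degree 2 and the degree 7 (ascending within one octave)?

The scale runs C# D# E F# G# A# B.
Degree 2 = D#; 7th scale degree = B.
6 letter names make it a sixth; at 8 semitones (a half step narrower than major) the quality is minor.

minor sixth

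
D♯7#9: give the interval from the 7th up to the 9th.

augmented third

The chord tones of D♯7#9 are D♯, F𝄪, A♯, C♯, E𝄪.
7th = C♯; 9th = E𝄪.
3 letter names make it a third; at 5 semitones (a half step wider than major) the quality is augmented.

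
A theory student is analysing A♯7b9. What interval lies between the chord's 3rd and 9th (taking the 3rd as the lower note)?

diminished seventh

A♯7b9: A♯-C𝄪-E♯-G♯-B.
3rd = C𝄪; 9th = B.
C𝄪 up to B is 9 semitones, a whole step narrower than a major seventh, so the interval is diminished.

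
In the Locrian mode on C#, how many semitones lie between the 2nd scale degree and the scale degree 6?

The scale is C# D E F# G A B.
D up to A is a perfect fifth — 7 semitones.

7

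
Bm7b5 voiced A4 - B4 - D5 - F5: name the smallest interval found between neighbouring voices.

Adjacent intervals: A4→B4 = major second; B4→D5 = minor third; D5→F5 = minor third.
The smallest is A4 to B4, a major second (2 semitones).

M2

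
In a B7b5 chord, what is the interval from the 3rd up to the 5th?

diminished 3rd

The chord tones of B7b5 (B dominant seventh flat five) are B, D#, F, A.
So we need the interval from D# up to F.
D# up to F is 2 semitones, a whole step narrower than a major third, so the interval is diminished.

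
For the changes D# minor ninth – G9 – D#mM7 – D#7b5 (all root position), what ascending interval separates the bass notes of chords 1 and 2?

diminished fourth

The roots are D# and G.
4 letter names make it a fourth; at 4 semitones (a half step narrower than perfect) the quality is diminished.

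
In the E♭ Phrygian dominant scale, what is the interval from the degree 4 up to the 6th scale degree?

minor third

The scale runs E♭ F♭ G A♭ B♭ C♭ D♭.
The degree 4 is A♭ and the 6th scale degree is C♭.
A♭ up to C♭ is 3 semitones, a half step narrower than a major third, so the interval is minor.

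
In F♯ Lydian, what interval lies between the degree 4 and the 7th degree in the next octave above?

F♯ lydian: F♯ G♯ A♯ B♯ C♯ D♯ E♯.
So we need the interval from B♯ up to E♯.
B♯ up to E♯ spans 11 letter names and 17 semitones — a perfect eleventh.

P11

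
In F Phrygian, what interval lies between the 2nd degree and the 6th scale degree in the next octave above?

Spelling F Phrygian: F G♭ A♭ B♭ C D♭ E♭.
So we need the interval from G♭ up to D♭.
Counting 12 letters and 19 half steps from G♭ gives a perfect twelfth.

perfect twelfth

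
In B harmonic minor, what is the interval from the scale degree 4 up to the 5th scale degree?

M2

Spelling B harmonic minor: B C# D E F# G A#.
Scale degree 4 = E; degree 5 = F#.
Counting 2 letters and 2 half steps from E gives a major second.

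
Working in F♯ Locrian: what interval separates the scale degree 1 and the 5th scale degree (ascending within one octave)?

diminished fifth

Spelling F♯ Locrian: F♯ G A B C D E.
Scale degree 1 = F♯; 5th scale degree = C.
F♯ up to C is 6 semitones, a half step narrower than a perfect fifth, so the interval is diminished.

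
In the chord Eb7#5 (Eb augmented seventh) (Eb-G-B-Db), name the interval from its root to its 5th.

That puts Eb below B.
From Eb to B: 8 semitones over a fifth = augmented.

augmented fifth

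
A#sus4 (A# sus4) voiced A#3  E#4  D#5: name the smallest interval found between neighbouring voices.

perfect fifth

Adjacent intervals: A#3→E#4 = perfect fifth; E#4→D#5 = minor seventh.
The smallest is A#3 to E#4, a perfect fifth (7 semitones).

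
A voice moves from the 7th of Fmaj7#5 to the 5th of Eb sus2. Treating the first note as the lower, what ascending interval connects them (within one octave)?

diminished fifth

Fmaj7#5 has E as its 7th, and Eb sus2 has Bb as its 5th.
5 letter names make it a fifth; at 6 semitones (a half step narrower than perfect) the quality is diminished.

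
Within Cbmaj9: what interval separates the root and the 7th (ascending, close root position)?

Cb major ninth is spelled Cb Eb Gb Bb Db.
That puts Cb below Bb.
From Cb to Bb is 11 semitones, exactly the major seventh.

major 7th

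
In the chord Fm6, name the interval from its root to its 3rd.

minor third

Fmin6 (F minor sixth) is spelled F, A♭, C, D.
So we need the interval from F up to A♭.
3 letter names make it a third; at 3 semitones (a half step narrower than major) the quality is minor.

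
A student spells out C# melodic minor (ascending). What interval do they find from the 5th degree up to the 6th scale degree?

M2

C# melodic minor: C# D# E F# G# A# B#.
The 5th degree is G# and the 6th scale degree is A#.
Counting 2 letters and 2 half steps from G# gives a major second.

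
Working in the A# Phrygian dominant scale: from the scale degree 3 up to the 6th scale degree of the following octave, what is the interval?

diminished eleventh

The scale runs A# B C## D# E# F# G#.
Scale degree 3 = C##; degree 6 (up an octave) = F#.
C## up to F# is 16 semitones, a half step narrower than a perfect eleventh, so the interval is diminished.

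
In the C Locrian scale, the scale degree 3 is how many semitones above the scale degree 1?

3

The scale is C Db Eb F Gb Ab Bb.
C up to Eb is a minor third — 3 semitones.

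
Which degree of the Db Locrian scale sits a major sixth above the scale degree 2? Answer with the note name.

Cb

The scale is Db Ebb Fb Gb Abb Bbb Cb.
The scale degree 2 is Ebb; a major sixth above that is Cb — scale degree 7.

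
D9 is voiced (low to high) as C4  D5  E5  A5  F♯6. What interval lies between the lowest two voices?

M9

Those voices are C4 and D5.
C up to D spans 9 letter names and 14 semitones — a major ninth.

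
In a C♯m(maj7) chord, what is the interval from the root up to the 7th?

major seventh

Spelling the chord: C♯-E-G♯-B♯.
So we need the interval from C♯ up to B♯.
From C♯ to B♯ is 11 semitones, exactly the major seventh.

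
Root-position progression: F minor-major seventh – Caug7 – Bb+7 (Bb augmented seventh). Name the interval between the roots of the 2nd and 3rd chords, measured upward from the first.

The roots are C and Bb.
From C to Bb: 10 semitones over a seventh = minor.

m7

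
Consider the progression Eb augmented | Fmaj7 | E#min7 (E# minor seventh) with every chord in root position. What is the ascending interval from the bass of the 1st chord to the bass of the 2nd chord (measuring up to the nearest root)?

The roots are Eb and F.
Eb up to F spans 2 letter names and 2 semitones — a major second.

major 2nd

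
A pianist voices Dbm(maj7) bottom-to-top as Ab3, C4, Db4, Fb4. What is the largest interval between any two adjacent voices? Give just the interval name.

Adjacent intervals: Ab3→C4 = major third; C4→Db4 = minor second; Db4→Fb4 = minor third.
The largest is Ab3 to C4, a major third (4 semitones).

major third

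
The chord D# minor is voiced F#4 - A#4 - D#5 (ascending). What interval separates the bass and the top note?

The outer voices are F#4 and D#5.
F# up to D# spans 6 letter names and 9 semitones — a major sixth.

major 6th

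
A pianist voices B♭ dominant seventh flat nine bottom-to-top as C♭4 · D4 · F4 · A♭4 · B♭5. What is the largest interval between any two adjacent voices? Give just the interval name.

Adjacent intervals: C♭4→D4 = augmented second; D4→F4 = minor third; F4→A♭4 = minor third; A♭4→B♭5 = major ninth.
The largest is A♭4 to B♭5, a major ninth (14 semitones).

major ninth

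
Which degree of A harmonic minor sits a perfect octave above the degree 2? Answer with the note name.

B

The scale is A B C D E F G#.
The degree 2 is B; a perfect octave above that is B — scale degree 2.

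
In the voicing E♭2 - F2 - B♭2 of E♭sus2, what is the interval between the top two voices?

perfect 4th

Those voices are F2 and B♭2.
From F to B♭ is 5 semitones, exactly the perfect fourth.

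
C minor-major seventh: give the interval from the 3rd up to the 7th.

CmM7 is spelled C, E♭, G, B.
So we need the interval from E♭ up to B.
From E♭ to B: 8 semitones over a fifth = augmented.

augmented 5th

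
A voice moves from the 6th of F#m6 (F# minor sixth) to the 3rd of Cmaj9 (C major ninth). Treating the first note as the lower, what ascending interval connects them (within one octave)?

minor second

The 6th of F#m6 (F# minor sixth) is D#; the 3rd of Cmaj9 (C major ninth) is E.
2 letter names make it a second; at 1 semitone (a half step narrower than major) the quality is minor.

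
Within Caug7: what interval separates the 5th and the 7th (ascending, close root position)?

Spelling the chord: C, E, G#, Bb.
That puts G# below Bb.
3 letter names make it a third; at 2 semitones (a whole step narrower than major) the quality is diminished.

diminished third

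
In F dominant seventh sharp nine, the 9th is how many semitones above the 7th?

Spelling the chord: F, A, C, Eb, G#.
Eb to G# is an augmented third: 5 semitones.

5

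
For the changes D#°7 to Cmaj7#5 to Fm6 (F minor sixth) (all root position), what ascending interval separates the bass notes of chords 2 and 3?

The roots are C and F.
C up to F spans 4 letter names and 5 semitones — a perfect fourth.

perfect 4th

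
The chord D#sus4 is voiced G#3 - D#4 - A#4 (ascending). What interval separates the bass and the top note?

The outer voices are G#3 and A#4.
From G# to A# is 14 semitones, exactly the major ninth.

major 9th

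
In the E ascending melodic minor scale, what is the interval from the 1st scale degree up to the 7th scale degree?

major seventh

E melodic minor: E F# G A B C# D#.
So we need the interval from E up to D#.
From E to D# is 11 semitones, exactly the major seventh.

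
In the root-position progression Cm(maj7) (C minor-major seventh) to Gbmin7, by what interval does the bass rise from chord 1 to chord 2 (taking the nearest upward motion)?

d5

The roots are C and Gb.
5 letter names make it a fifth; at 6 semitones (a half step narrower than perfect) the quality is diminished.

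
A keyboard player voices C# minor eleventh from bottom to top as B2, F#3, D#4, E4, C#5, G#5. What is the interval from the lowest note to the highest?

major 20th

The outer voices are B2 and G#5.
B up to G# spans 20 letter names and 33 semitones — a major 20th.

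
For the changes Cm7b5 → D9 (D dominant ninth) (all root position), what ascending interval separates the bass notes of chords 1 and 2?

The roots are C and D.
From C to D is 2 semitones, exactly the major second.

major second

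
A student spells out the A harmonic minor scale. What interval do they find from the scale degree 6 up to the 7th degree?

augmented 2nd

The scale runs A B C D E F G#.
So we need the interval from F up to G#.
F up to G# is 3 semitones, a half step wider than a major second, so the interval is augmented.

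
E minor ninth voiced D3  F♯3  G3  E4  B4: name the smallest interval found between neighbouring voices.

minor second

Adjacent intervals: D3→F♯3 = major third; F♯3→G3 = minor second; G3→E4 = major sixth; E4→B4 = perfect fifth.
The smallest is F♯3 to G3, a minor second (1 semitone).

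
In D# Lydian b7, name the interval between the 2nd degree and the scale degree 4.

Spelling D# Lydian b7: D# E# F## G## A# B# C#.
The 2nd degree is E# and the 4th degree is G##.
From E# to G## is 4 semitones, exactly the major third.

major third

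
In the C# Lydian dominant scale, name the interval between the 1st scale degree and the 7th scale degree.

Spelling the C# Lydian dominant scale: C# D# E# F## G# A# B.
That puts C# below B.
7 letter names make it a seventh; at 10 semitones (a half step narrower than major) the quality is minor.

minor 7th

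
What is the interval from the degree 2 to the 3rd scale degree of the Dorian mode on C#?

The scale runs C# D# E F# G# A# B.
Degree 2 = D#; 3rd scale degree = E.
D# up to E is 1 semitone, a half step narrower than a major second, so the interval is minor.

minor 2nd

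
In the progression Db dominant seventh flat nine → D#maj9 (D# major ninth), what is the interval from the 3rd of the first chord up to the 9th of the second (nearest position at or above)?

The 3rd of Db dominant seventh flat nine is F; the 9th of D#maj9 (D# major ninth) is E#.
From F to E#: 12 semitones over a seventh = augmented.

augmented seventh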